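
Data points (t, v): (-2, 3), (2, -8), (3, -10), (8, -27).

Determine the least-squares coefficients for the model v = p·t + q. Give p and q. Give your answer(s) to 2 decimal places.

p = -3.00, q = -2.24

The normal equations are: 81·p + 11·q = -268;  11·p + 4·q = -42.
(Σt·t = 81, Σt = 11, Σ1 = 4, Σt·v = -268, Σv = -42.)
Δ = 81·4 − 11² = 203.
p = ((-268)·4 − 11·(-42))/203 = -610/203; q = (81·(-42) − 11·(-268))/203 = -454/203.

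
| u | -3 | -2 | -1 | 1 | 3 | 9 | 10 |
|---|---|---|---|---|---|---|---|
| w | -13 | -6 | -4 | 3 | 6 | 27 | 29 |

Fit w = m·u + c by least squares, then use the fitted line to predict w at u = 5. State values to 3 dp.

ŵ = 13.963

Compute the Gram sums: Σu·u = 205, Σu = 17, Σ1 = 7.
For Mᵀw: Σu·w = 609, Σw = 42.
Δ = 205·7 − 17² = 1146.
m = (609·7 − 17·42)/1146 = 1183/382; c = (205·42 − 17·609)/1146 = -581/382.
At u = 5: ŵ = (1183/382)·(5) + (-581/382)·(1) = 2667/191.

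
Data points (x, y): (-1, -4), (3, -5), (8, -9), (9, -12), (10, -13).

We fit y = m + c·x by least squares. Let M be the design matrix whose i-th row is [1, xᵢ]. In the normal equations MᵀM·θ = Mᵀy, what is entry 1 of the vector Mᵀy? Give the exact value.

-43

Entry 1 ↔ basis 1, so (Mᵀy)_{1} = Σᵢ yᵢ = (1)·(-4) + (1)·(-5) + (1)·(-9) + (1)·(-12) + (1)·(-13) = -43.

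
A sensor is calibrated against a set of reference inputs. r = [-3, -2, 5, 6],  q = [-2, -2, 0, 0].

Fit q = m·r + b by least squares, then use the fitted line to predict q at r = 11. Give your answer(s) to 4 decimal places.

q̂ = 1.3385

With design matrix A, AᵀA = [[74, 6]; [6, 4]] and Aᵀq = [10, -4]ᵀ.
det = 74·4 − 6² = 260.
m = (10·4 − 6·(-4))/260 = 16/65; b = (74·(-4) − 6·10)/260 = -89/65.
At r = 11: q̂ = (16/65)·(11) + (-89/65)·(1) = 87/65.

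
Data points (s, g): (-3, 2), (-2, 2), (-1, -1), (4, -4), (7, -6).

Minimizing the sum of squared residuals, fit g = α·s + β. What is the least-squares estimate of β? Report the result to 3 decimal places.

β = -0.589

Compute the Gram sums: Σs·s = 79, Σs = 5, Σ1 = 5.
Right-hand side: Σs·g = -67, Σg = -7.
Normal equations: [[79, 5]; [5, 5]]·[α, β]ᵀ = [-67, -7]ᵀ.
det = 79·5 − 5² = 370.
α = ((-67)·5 − 5·(-7))/370 = -30/37; β = (79·(-7) − 5·(-67))/370 = -109/185.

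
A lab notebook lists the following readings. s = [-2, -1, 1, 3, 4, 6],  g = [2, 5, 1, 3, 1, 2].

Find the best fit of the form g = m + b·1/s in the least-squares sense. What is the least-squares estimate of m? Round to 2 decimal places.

m = 2.40

Sums needed: Σ1 = 6, Σ1/s = 1/4, Σ1/s·1/s = 353/144.
For Aᵀg: Σg = 14, Σ1/s·g = -41/12.
AᵀA·[m, b]ᵀ = Aᵀg becomes [[6, 1/4]; [1/4, 353/144]]·[m, b]ᵀ = [14, -41/12]ᵀ.
Determinant 6·(353/144) − (1/4)² = 703/48.
m = (14·(353/144) − (1/4)·(-41/12))/(703/48) = 5065/2109; b = (6·(-41/12) − (1/4)·14)/(703/48) = -1152/703.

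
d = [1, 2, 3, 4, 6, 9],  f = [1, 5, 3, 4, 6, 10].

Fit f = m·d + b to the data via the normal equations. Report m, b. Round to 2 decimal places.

m = 0.96, b = 0.83

Sums needed: Σd·d = 147, Σd = 25, Σ1 = 6.
And Σd·f = 162, Σf = 29.
Normal equations: [[147, 25]; [25, 6]]·[m, b]ᵀ = [162, 29]ᵀ.
Eliminating b: 6·(row 1) − 25·(row 2) gives 257·m = 6·162 − 25·29 = 247, so m = 247/257.
Then b = (29 − 25·(247/257))/6 = 213/257.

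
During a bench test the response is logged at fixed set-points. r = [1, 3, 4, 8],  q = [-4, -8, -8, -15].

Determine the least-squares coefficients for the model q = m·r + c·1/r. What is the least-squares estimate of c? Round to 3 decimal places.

Normal-equation sums: Σr·r = 90, Σr·1/r = 4, Σ1/r·1/r = 685/576.
For Mᵀq: Σr·q = -180, Σ1/r·q = -253/24.
Δ = 90·(685/576) − 4² = 2913/32.
m = ((-180)·(685/576) − 4·(-253/24))/(2913/32) = -16502/8739; c = (90·(-253/24) − 4·(-180))/(2913/32) = -2440/971.

c = -2.513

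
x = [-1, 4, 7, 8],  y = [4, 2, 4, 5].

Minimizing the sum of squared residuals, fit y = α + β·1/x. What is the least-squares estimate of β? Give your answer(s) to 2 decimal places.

β = -0.48

With design matrix M, MᵀM = [[4, -27/56]; [-27/56, 3445/3136]] and Mᵀy = [15, -129/56]ᵀ.
Eliminating β: (3445/3136)·(row 1) − (-27/56)·(row 2) gives (13051/3136)·α = (3445/3136)·15 − (-27/56)·(-129/56) = 753/49, so α = 48192/13051.
Then β = ((-129/56) − (-27/56)·(48192/13051))/(3445/3136) = -6216/13051.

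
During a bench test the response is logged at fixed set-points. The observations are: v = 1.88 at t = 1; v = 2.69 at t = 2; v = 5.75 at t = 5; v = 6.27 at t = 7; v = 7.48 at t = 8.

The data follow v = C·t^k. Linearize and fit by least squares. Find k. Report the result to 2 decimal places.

Let Y = ln v. Fitting Y = k·ln t + ln C by least squares:
Σln t = 6.3279, Σ(ln t)² = 11.1814, Σln v = 7.2180, Σln t·ln v = 11.2577.
Equations: 11.1814·k + 6.3279·ln C = 11.2577;  6.3279·k + 5·ln C = 7.2180.
Δ = 11.1814·5 − (6.3279)² = 15.8642; k = (11.2577·5 − 6.3279·7.2180)/15.8642 = 0.66901, ln C = (11.1814·7.2180 − 6.3279·11.2577)/15.8642 = 0.59691.

k = 0.67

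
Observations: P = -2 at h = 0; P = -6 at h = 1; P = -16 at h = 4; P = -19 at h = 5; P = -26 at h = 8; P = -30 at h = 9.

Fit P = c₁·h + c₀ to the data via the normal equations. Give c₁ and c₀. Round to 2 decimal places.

XᵀX·[c₁, c₀]ᵀ = XᵀP reads: 187·c₁ + 27·c₀ = -643;  27·c₁ + 6·c₀ = -99.
Δ = 187·6 − 27² = 393.
c₁ = ((-643)·6 − 27·(-99))/393 = -395/131; c₀ = (187·(-99) − 27·(-643))/393 = -384/131.

c₁ = -3.02, c₀ = -2.93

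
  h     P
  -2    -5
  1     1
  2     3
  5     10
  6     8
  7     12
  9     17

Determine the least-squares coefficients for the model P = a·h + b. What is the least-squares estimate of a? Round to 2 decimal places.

a = 1.91

Sums needed: Σh·h = 200, Σh = 28, Σ1 = 7.
Moment sums: Σh·P = 352, ΣP = 46.
AᵀA·[a, b]ᵀ = AᵀP becomes [[200, 28]; [28, 7]]·[a, b]ᵀ = [352, 46]ᵀ.
Determinant 200·7 − 28² = 616.
a = (352·7 − 28·46)/616 = 21/11; b = (200·46 − 28·352)/616 = -82/77.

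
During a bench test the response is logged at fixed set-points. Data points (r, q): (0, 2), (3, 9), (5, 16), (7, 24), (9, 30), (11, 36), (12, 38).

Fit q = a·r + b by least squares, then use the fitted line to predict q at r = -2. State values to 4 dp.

q̂ = -5.2292

From the data, Σr·r = 429, Σr = 47, Σ1 = 7.
And Σr·q = 1397, Σq = 155.
XᵀX·[a, b]ᵀ = Xᵀq becomes [[429, 47]; [47, 7]]·[a, b]ᵀ = [1397, 155]ᵀ.
Δ = 429·7 − 47² = 794.
a = (1397·7 − 47·155)/794 = 1247/397; b = (429·155 − 47·1397)/794 = 418/397.
At r = -2: q̂ = (1247/397)·(-2) + (418/397)·(1) = -2076/397.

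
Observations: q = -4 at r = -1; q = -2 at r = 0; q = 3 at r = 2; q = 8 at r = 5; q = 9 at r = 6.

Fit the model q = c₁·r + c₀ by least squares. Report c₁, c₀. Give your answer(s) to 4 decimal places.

c₁ = 1.8925, c₀ = -1.7419

Forming XᵀX = [[66, 12]; [12, 5]] and Xᵀq = [104, 14]ᵀ gives XᵀX·[c₁, c₀]ᵀ = Xᵀq.
Eliminating c₀: 5·(row 1) − 12·(row 2) gives 186·c₁ = 5·104 − 12·14 = 352, so c₁ = 176/93.
Then c₀ = (14 − 12·(176/93))/5 = -54/31.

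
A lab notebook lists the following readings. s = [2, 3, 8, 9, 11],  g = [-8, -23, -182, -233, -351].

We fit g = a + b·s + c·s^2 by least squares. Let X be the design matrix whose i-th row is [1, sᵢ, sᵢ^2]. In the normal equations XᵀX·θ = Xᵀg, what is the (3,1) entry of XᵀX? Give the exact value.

279

Row 3 ↔ basis s^2, column 1 ↔ basis 1, so (XᵀX)_{3,1} = Σᵢ s^2 = (4)·(1) + (9)·(1) + (64)·(1) + (81)·(1) + (121)·(1) = 279.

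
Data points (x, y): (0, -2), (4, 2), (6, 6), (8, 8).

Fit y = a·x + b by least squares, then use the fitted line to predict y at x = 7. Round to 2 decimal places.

ŷ = 6.71

Compute the Gram sums: Σx·x = 116, Σx = 18, Σ1 = 4.
And Σx·y = 108, Σy = 14.
Normal equations: [[116, 18]; [18, 4]]·[a, b]ᵀ = [108, 14]ᵀ.
det = 116·4 − 18² = 140.
a = (108·4 − 18·14)/140 = 9/7; b = (116·14 − 18·108)/140 = -16/7.
At x = 7: ŷ = (9/7)·(7) + (-16/7)·(1) = 47/7.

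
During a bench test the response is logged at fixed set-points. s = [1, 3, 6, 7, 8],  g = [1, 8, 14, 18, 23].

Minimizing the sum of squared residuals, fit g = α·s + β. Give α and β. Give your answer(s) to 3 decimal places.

α = 2.912, β = -1.759

Compute the Gram sums: Σs·s = 159, Σs = 25, Σ1 = 5.
Moment sums: Σs·g = 419, Σg = 64.
So AᵀA·[α, β]ᵀ = Aᵀg: [[159, 25]; [25, 5]]·[α, β]ᵀ = [419, 64]ᵀ.
det = 159·5 − 25² = 170.
α = (419·5 − 25·64)/170 = 99/34; β = (159·64 − 25·419)/170 = -299/170.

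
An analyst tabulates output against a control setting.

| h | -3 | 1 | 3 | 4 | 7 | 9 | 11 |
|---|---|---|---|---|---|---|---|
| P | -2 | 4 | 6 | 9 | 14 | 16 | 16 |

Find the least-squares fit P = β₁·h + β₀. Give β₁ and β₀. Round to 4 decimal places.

β₁ = 1.3885, β₀ = 2.6524

Forming XᵀX = [[286, 32]; [32, 7]] and XᵀP = [482, 63]ᵀ gives XᵀX·[β₁, β₀]ᵀ = XᵀP.
Δ = 286·7 − 32² = 978.
β₁ = (482·7 − 32·63)/978 = 679/489; β₀ = (286·63 − 32·482)/978 = 1297/489.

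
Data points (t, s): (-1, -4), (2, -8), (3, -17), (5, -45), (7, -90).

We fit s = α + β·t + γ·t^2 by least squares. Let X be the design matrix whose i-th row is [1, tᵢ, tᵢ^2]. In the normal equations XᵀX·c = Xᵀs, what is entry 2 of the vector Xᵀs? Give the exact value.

Entry 2 ↔ basis t, so (Xᵀs)_{2} = Σᵢ (t)·sᵢ = (-1)·(-4) + (2)·(-8) + (3)·(-17) + (5)·(-45) + (7)·(-90) = -918.

-918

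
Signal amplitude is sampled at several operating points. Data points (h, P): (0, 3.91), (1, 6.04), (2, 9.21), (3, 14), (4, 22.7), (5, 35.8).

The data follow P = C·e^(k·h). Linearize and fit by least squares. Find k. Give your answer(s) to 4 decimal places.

k = 0.4418

Linearized form: ln P = k·h + ln C. From the 6 transformed points,
Over the data: Σh = 15.0000, Σ(h)² = 55.0000, Σln P = 14.7216, Σh·ln P = 44.5354.
Normal system: [[55.0000, 15.0000]; [15.0000, 6]]·[k, ln C]ᵀ = [44.5354, 14.7216]ᵀ.
Slope k = (n·Σh·ln P − Σh·Σln P)/(n·Σ(h)² − (Σh)²) = (6·44.5354 − 15.0000·14.7216)/105.0000 = 0.44179; ln C = (Σln P − k·Σh)/n = 1.34912.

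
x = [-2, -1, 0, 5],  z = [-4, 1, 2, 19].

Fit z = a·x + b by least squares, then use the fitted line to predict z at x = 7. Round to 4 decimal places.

ẑ = 25.3448

From the data, Σx·x = 30, Σx = 2, Σ1 = 4.
Right-hand side: Σx·z = 102, Σz = 18.
Δ = 30·4 − 2² = 116.
a = (102·4 − 2·18)/116 = 93/29; b = (30·18 − 2·102)/116 = 84/29.
At x = 7: ẑ = (93/29)·(7) + (84/29)·(1) = 735/29.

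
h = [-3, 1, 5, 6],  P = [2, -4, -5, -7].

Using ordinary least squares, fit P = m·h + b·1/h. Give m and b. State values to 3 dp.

m = -0.937, b = -2.617

Entries of AᵀA: Σh·h = 71, Σh·1/h = 4, Σ1/h·1/h = 1061/900.
Right-hand side: Σh·P = -77, Σ1/h·P = -41/6.
Δ = 71·(1061/900) − 4² = 60931/900.
m = ((-77)·(1061/900) − 4·(-41/6))/(60931/900) = -57097/60931; b = (71·(-41/6) − 4·(-77))/(60931/900) = -159450/60931.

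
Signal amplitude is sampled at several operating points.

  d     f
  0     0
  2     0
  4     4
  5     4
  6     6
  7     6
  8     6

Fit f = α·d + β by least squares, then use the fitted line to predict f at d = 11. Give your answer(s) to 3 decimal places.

Sums needed: Σd·d = 194, Σd = 32, Σ1 = 7.
And Σd·f = 162, Σf = 26.
det = 194·7 − 32² = 334.
α = (162·7 − 32·26)/334 = 151/167; β = (194·26 − 32·162)/334 = -70/167.
At d = 11: f̂ = (151/167)·(11) + (-70/167)·(1) = 1591/167.

f̂ = 9.527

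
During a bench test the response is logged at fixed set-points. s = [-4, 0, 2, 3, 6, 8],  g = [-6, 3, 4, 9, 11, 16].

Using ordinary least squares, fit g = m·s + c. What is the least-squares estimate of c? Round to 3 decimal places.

The normal equations are: 129·m + 15·c = 253;  15·m + 6·c = 37.
Eliminating c: 6·(row 1) − 15·(row 2) gives 549·m = 6·253 − 15·37 = 963, so m = 107/61.
Then c = (37 − 15·(107/61))/6 = 326/183.

c = 1.781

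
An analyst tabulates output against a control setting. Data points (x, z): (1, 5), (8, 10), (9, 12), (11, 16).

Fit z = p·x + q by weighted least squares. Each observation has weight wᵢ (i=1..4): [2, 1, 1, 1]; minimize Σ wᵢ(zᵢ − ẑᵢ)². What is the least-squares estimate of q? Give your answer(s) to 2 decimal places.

q = 3.74

Sums needed: Σwᵢ·x·x = 268, Σwᵢ·x = 30, Σwᵢ·1 = 5.
Moment sums: Σwᵢ·x·z = 374, Σwᵢ·z = 48.
det = 268·5 − 30² = 440.
p = (374·5 − 30·48)/440 = 43/44; q = (268·48 − 30·374)/440 = 411/110.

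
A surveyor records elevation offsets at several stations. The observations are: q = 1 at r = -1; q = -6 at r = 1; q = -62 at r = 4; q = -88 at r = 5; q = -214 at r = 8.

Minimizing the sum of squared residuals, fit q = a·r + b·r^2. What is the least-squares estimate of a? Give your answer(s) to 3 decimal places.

From the data, Σr·r = 107, Σr·r^2 = 701, Σr^2·r^2 = 4979.
Moment sums: Σr·q = -2407, Σr^2·q = -16893.
Normal equations: [[107, 701]; [701, 4979]]·[a, b]ᵀ = [-2407, -16893]ᵀ.
Eliminating b: 4979·(row 1) − 701·(row 2) gives 41352·a = 4979·(-2407) − 701·(-16893) = -142460, so a = -35615/10338.
Then b = ((-16893) − 701·(-35615/10338))/4979 = -30061/10338.

a = -3.445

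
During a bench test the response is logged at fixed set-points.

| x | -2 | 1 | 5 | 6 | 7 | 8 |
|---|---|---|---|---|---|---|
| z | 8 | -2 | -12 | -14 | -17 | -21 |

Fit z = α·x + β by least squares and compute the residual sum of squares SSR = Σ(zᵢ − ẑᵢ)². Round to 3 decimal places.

SSR = 2.895

With design matrix A, AᵀA = [[179, 25]; [25, 6]] and Aᵀz = [-449, -58]ᵀ.
Determinant 179·6 − 25² = 449.
α = ((-449)·6 − 25·(-58))/449 = -1244/449; β = (179·(-58) − 25·(-449))/449 = 843/449.
Residuals: 261/449, -497/449, -11/449, 335/449, 232/449, -320/449; SSR = 1300/449.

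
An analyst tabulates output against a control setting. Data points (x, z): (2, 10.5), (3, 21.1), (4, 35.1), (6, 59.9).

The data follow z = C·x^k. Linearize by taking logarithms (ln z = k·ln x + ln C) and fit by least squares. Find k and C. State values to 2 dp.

Taking logs, ln z = k·ln x + ln C, so regress ln z on ln x.
Σln x = 4.9698, Σ(ln x)² = 6.8196, Σln z = 13.0515, Σln x·ln z = 17.2456.
Normal system: [[6.8196, 4.9698]; [4.9698, 4]]·[k, ln C]ᵀ = [17.2456, 13.0515]ᵀ.
Slope k = (n·Σln x·ln z − Σln x·Σln z)/(n·Σ(ln x)² − (Σln x)²) = (4·17.2456 − 4.9698·13.0515)/2.5794 = 1.59681; ln C = (Σln z − k·Σln x)/n = 1.27892, so C = exp(1.27892) = 3.59275.

k = 1.60, C = 3.59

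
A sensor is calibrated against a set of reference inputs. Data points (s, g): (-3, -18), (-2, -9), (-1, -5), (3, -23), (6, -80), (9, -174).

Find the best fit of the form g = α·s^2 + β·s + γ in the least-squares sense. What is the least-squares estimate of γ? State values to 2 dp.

Compute the Gram sums: Σs^2·s^2 = 8036, Σs^2·s = 936, Σs^2 = 140, Σs·s = 140, Σs = 12, Σ1 = 6.
And Σs^2·g = -17384, Σs·g = -2038, Σg = -309.
So XᵀX·[α, β, γ]ᵀ = Xᵀg: [[8036, 936, 140]; [936, 140, 12]; [140, 12, 6]]·[α, β, γ]ᵀ = [-17384, -2038, -309]ᵀ.
Row-reducing yields α = -93249/46090, β = -18433/23045, γ = -124093/46090.

γ = -2.69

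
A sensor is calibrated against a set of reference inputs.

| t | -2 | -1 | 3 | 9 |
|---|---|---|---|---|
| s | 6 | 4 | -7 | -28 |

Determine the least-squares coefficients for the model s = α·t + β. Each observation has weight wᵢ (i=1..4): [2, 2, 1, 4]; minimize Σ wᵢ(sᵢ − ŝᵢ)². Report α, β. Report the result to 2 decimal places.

The normal equations are: 343·α + 33·β = -1061;  33·α + 9·β = -99.
(Σwᵢ·t·t = 343, Σwᵢ·t = 33, Σwᵢ·1 = 9, Σwᵢ·t·s = -1061, Σwᵢ·s = -99.)
Eliminating β: 9·(row 1) − 33·(row 2) gives 1998·α = 9·(-1061) − 33·(-99) = -6282, so α = -349/111.
Then β = ((-99) − 33·(-349/111))/9 = 176/333.

α = -3.14, β = 0.53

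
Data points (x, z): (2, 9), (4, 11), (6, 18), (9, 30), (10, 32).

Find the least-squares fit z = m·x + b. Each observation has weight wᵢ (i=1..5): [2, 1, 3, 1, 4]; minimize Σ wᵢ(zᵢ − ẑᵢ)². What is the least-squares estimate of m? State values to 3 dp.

m = 3.058

Entries of AᵀWA: Σwᵢ·x·x = 613, Σwᵢ·x = 75, Σwᵢ·1 = 11.
For AᵀWz: Σwᵢ·x·z = 1954, Σwᵢ·z = 241.
AᵀWA·[m, b]ᵀ = AᵀWz becomes [[613, 75]; [75, 11]]·[m, b]ᵀ = [1954, 241]ᵀ.
Δ = 613·11 − 75² = 1118.
m = (1954·11 − 75·241)/1118 = 263/86; b = (613·241 − 75·1954)/1118 = 91/86.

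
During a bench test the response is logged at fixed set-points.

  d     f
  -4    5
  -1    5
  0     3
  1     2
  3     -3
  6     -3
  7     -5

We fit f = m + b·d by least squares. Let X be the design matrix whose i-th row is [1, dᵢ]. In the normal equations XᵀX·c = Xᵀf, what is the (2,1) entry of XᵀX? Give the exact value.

12

Row 2 ↔ basis d, column 1 ↔ basis 1, so (XᵀX)_{2,1} = Σᵢ d = (-4)·(1) + (-1)·(1) + (0)·(1) + (1)·(1) + (3)·(1) + (6)·(1) + (7)·(1) = 12.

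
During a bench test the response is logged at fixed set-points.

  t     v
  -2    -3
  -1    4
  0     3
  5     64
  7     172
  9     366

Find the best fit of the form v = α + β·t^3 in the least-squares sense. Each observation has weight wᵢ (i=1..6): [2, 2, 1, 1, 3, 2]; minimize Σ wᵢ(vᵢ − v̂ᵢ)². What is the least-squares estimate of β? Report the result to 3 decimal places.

The normal system MᵀWM·[α, β]ᵀ = MᵀWv is [[11, 2594]; [2594, 1431584]]·[α, β]ᵀ = [1317, 718656]ᵀ.
Δ = 11·1431584 − 2594² = 9018588.
α = (1317·1431584 − 2594·718656)/9018588 = 1766872/751549; β = (11·718656 − 2594·1317)/9018588 = 748153/1503098.

β = 0.498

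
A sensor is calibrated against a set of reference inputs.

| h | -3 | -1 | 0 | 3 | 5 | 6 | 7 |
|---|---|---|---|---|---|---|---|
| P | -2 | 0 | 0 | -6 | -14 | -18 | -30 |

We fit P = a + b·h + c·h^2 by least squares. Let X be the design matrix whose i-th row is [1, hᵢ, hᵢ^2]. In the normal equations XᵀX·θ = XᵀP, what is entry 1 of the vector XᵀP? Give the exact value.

Entry 1 ↔ basis 1, so (XᵀP)_{1} = Σᵢ Pᵢ = (1)·(-2) + (1)·(0) + (1)·(0) + (1)·(-6) + (1)·(-14) + (1)·(-18) + (1)·(-30) = -70.

-70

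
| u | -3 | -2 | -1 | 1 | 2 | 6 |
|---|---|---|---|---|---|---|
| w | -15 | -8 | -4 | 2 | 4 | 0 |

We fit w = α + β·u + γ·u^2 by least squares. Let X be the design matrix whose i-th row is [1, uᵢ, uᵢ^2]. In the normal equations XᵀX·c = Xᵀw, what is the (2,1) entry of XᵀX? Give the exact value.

3

Row 2 ↔ basis u, column 1 ↔ basis 1, so (XᵀX)_{2,1} = Σᵢ u = (-3)·(1) + (-2)·(1) + (-1)·(1) + (1)·(1) + (2)·(1) + (6)·(1) = 3.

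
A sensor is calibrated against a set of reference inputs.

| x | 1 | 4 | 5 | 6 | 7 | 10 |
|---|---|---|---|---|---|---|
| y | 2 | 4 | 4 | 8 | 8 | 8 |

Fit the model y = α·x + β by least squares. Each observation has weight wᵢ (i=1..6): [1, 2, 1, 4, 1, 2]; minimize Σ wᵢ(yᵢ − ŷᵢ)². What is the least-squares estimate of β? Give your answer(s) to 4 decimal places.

Setting ∂/∂α … = 0 gives: 451·α + 65·β = 462;  65·α + 11·β = 70.
(Σwᵢ·x·x = 451, Σwᵢ·x = 65, Σwᵢ·1 = 11, Σwᵢ·x·y = 462, Σwᵢ·y = 70.)
Eliminating β: 11·(row 1) − 65·(row 2) gives 736·α = 11·462 − 65·70 = 532, so α = 133/184.
Then β = (70 − 65·(133/184))/11 = 385/184.

β = 2.0924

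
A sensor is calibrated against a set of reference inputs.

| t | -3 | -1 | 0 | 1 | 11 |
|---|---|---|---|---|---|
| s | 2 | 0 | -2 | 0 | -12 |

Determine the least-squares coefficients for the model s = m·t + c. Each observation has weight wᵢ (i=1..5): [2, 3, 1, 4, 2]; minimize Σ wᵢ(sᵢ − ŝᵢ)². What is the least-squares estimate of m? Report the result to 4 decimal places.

With design matrix X, XᵀWX = [[267, 17]; [17, 12]] and XᵀWs = [-276, -22]ᵀ.
Δ = 267·12 − 17² = 2915.
m = ((-276)·12 − 17·(-22))/2915 = -2938/2915; c = (267·(-22) − 17·(-276))/2915 = -1182/2915.

m = -1.0079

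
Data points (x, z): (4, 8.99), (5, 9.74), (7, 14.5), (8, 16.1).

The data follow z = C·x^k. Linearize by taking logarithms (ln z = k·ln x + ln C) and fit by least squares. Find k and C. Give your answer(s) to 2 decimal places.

Taking logs, ln z = k·ln x + ln C, so regress ln z on ln x.
Σln x = 7.0211, Σ(ln x)² = 12.6227, Σln z = 9.9253, Σln x·ln z = 17.6900.
Equations: 12.6227·k + 7.0211·ln C = 17.6900;  7.0211·k + 4·ln C = 9.9253.
Δ = 12.6227·4 − (7.0211)² = 1.1954; k = (17.6900·4 − 7.0211·9.9253)/1.1954 = 0.89795, ln C = (12.6227·9.9253 − 7.0211·17.6900)/1.1954 = 0.90519, so C = exp(0.90519) = 2.47240.

k = 0.90, C = 2.47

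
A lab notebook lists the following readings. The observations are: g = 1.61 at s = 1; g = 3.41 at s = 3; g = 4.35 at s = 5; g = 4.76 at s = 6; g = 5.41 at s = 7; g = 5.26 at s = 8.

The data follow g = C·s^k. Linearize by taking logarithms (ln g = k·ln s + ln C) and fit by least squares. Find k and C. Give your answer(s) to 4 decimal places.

Taking logs, ln g = k·ln s + ln C, so regress ln g on ln s.
Σln s = 8.5252, Σ(ln s)² = 15.1183, Σln g = 8.0818, Σln s·ln g = 13.2468.
Equations: 15.1183·k + 8.5252·ln C = 13.2468;  8.5252·k + 6·ln C = 8.0818.
Solving (det = 18.0313): k = 0.58688, ln C = 0.51308, so C = exp(0.51308) = 1.67043.

k = 0.5869, C = 1.6704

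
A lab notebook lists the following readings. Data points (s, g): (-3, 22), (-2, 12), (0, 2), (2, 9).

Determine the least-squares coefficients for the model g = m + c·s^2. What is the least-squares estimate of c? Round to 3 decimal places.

c = 2.227

With design matrix A, AᵀA = [[4, 17]; [17, 113]] and Aᵀg = [45, 282]ᵀ.
det = 4·113 − 17² = 163.
m = (45·113 − 17·282)/163 = 291/163; c = (4·282 − 17·45)/163 = 363/163.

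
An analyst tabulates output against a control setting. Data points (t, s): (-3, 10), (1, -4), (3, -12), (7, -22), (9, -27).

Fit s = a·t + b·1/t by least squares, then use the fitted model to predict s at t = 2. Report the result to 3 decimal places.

Forming MᵀM = [[149, 5]; [5, 4981/3969]] and Mᵀs = [-467, -367/21]ᵀ gives MᵀM·[a, b]ᵀ = Mᵀs.
Δ = 149·(4981/3969) − 5² = 642944/3969.
a = ((-467)·(4981/3969) − 5·(-367/21))/(642944/3969) = -123707/40184; b = (149·(-367/21) − 5·(-467))/(642944/3969) = -66717/40184.
At t = 2: ŝ = (-123707/40184)·(2) + (-66717/40184)·(1/2) = -561545/80368.

ŝ = -6.987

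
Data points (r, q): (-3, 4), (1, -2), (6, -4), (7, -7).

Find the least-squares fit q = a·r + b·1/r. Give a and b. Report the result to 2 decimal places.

a = -0.86, b = -1.35

Compute the Gram sums: Σr·r = 95, Σr·1/r = 4, Σ1/r·1/r = 2045/1764.
And Σr·q = -87, Σ1/r·q = -5.
So XᵀX·[a, b]ᵀ = Xᵀq: [[95, 4]; [4, 2045/1764]]·[a, b]ᵀ = [-87, -5]ᵀ.
Δ = 95·(2045/1764) − 4² = 166051/1764.
a = ((-87)·(2045/1764) − 4·(-5))/(166051/1764) = -142635/166051; b = (95·(-5) − 4·(-87))/(166051/1764) = -224028/166051.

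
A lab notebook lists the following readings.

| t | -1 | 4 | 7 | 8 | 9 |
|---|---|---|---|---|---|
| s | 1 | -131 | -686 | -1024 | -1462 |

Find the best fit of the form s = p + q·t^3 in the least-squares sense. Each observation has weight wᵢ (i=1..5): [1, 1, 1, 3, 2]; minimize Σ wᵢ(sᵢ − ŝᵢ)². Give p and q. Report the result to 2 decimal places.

p = -0.75, q = -2.00

The normal system XᵀWX·[p, q]ᵀ = XᵀWs is [[8, 3400]; [3400, 1971060]]·[p, q]ᵀ = [-6812, -3948143]ᵀ.
Eliminating q: 1971060·(row 1) − 3400·(row 2) gives 4208480·p = 1971060·(-6812) − 3400·(-3948143) = -3174520, so p = -79363/105212.
Then q = ((-3948143) − 3400·(-79363/105212))/1971060 = -1053043/526060.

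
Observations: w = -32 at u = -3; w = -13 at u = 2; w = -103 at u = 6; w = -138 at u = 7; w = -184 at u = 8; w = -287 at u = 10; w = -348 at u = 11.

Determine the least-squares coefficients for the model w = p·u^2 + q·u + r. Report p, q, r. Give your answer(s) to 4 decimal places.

p = -2.9445, q = 1.0081, r = -2.6564

Compute the Gram sums: Σu^2·u^2 = 32531, Σu^2·u = 3383, Σu^2 = 383, Σu·u = 383, Σu = 41, Σ1 = 7.
Right-hand side: Σu^2·w = -93394, Σu·w = -9684, Σw = -1105.
AᵀA·[p, q, r]ᵀ = Aᵀw becomes [[32531, 3383, 383]; [3383, 383, 41]; [383, 41, 7]]·[p, q, r]ᵀ = [-93394, -9684, -1105]ᵀ.
Row-reducing yields p = -3655259/1241394, q = 1251395/1241394, r = -49964/18809.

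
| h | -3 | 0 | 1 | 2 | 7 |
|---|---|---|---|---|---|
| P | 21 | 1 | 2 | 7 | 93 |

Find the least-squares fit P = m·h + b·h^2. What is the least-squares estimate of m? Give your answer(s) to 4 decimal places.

m = -0.8261

Normal-equation sums: Σh·h = 63, Σh·h^2 = 325, Σh^2·h^2 = 2499.
Moment sums: Σh·P = 604, Σh^2·P = 4776.
Eliminating b: 2499·(row 1) − 325·(row 2) gives 51812·m = 2499·604 − 325·4776 = -42804, so m = -10701/12953.
Then b = (4776 − 325·(-10701/12953))/2499 = 26147/12953.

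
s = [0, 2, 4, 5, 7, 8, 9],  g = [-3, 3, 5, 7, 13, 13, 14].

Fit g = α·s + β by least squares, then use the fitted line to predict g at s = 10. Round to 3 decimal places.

Normal-equation sums: Σs·s = 239, Σs = 35, Σ1 = 7.
For Xᵀg: Σs·g = 382, Σg = 52.
XᵀX·[α, β]ᵀ = Xᵀg becomes [[239, 35]; [35, 7]]·[α, β]ᵀ = [382, 52]ᵀ.
Determinant 239·7 − 35² = 448.
α = (382·7 − 35·52)/448 = 61/32; β = (239·52 − 35·382)/448 = -471/224.
At s = 10: ĝ = (61/32)·(10) + (-471/224)·(1) = 3799/224.

ĝ = 16.960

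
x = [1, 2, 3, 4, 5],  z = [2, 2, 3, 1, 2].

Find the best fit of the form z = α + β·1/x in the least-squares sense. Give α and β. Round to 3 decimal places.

Compute the Gram sums: Σ1 = 5, Σ1/x = 137/60, Σ1/x·1/x = 5269/3600.
Moment sums: Σz = 10, Σ1/x·z = 93/20.
Determinant 5·(5269/3600) − (137/60)² = 947/450.
α = (10·(5269/3600) − (137/60)·(93/20))/(947/450) = 14467/7576; β = (5·(93/20) − (137/60)·10)/(947/450) = 375/1894.

α = 1.910, β = 0.198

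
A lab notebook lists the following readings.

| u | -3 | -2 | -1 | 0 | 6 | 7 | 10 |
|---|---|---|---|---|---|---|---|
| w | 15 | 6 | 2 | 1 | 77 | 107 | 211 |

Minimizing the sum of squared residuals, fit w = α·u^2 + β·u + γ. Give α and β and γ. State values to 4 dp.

α = 2.0010, β = 1.0397, γ = 0.4471

Entries of AᵀA: Σu^2·u^2 = 13795, Σu^2·u = 1523, Σu^2 = 199, Σu·u = 199, Σu = 17, Σ1 = 7.
For Aᵀw: Σu^2·w = 29276, Σu·w = 3262, Σw = 419.
Inverting the 3×3 Gram matrix, [α, β, γ]ᵀ = [22503/11246, 11693/11246, 2514/5623]ᵀ.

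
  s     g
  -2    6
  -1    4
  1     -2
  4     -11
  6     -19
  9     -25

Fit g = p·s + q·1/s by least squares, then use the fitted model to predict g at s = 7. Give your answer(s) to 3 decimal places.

ĝ = -20.165

Normal-equation sums: Σs·s = 139, Σs·1/s = 6, Σ1/s·1/s = 3049/1296.
Moment sums: Σs·g = -401, Σ1/s·g = -637/36.
Eliminating q: (3049/1296)·(row 1) − 6·(row 2) gives (377155/1296)·p = (3049/1296)·(-401) − 6·(-637/36) = -1085057/1296, so p = -1085057/377155.
Then q = ((-637/36) − 6·(-1085057/377155))/(3049/1296) = -69372/377155.
At s = 7: ĝ = (-1085057/377155)·(7) + (-69372/377155)·(1/7) = -10647433/528017.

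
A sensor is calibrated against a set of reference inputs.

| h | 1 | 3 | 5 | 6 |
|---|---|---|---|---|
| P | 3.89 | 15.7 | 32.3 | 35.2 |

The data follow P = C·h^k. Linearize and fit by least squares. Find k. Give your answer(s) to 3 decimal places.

k = 1.263

With ln Pᵢ as the transformed response and ln hᵢ as the regressor:
Σln h = 4.4998, Σ(ln h)² = 7.0076, Σln P = 11.1482, Σln h·ln P = 14.9986.
Normal system: [[7.0076, 4.4998]; [4.4998, 4]]·[k, ln C]ᵀ = [14.9986, 11.1482]ᵀ.
Solving (det = 7.7823): k = 1.26311, ln C = 1.36610.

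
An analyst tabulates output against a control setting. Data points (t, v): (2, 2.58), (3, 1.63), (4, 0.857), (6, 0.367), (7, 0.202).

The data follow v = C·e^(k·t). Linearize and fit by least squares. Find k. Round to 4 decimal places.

With ln vᵢ as the transformed response and tᵢ as the regressor:
Σt = 22.0000, Σ(t)² = 114.0000, Σln v = -1.3198, Σt·ln v = -14.4667.
Normal system: [[114.0000, 22.0000]; [22.0000, 5]]·[k, ln C]ᵀ = [-14.4667, -1.3198]ᵀ.
Solving (det = 86.0000): k = -0.50346, ln C = 1.95125.

k = -0.5035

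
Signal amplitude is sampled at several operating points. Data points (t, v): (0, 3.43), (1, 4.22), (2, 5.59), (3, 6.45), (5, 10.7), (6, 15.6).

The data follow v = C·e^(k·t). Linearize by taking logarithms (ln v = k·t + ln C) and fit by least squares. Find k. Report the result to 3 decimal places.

k = 0.245

Taking logs, ln v = k·t + ln C, so regress ln v on t.
Σt = 17.0000, Σ(t)² = 75.0000, Σln v = 11.3750, Σt·ln v = 38.8089.
Normal system: [[75.0000, 17.0000]; [17.0000, 6]]·[k, ln C]ᵀ = [38.8089, 11.3750]ᵀ.
Δ = 75.0000·6 − (17.0000)² = 161.0000; k = (38.8089·6 − 17.0000·11.3750)/161.0000 = 0.24521, ln C = (75.0000·11.3750 − 17.0000·38.8089)/161.0000 = 1.20107.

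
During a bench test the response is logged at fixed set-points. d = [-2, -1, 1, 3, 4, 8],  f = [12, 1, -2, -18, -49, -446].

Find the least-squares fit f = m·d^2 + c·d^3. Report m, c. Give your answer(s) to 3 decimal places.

Normal-equation sums: Σd^2·d^2 = 4451, Σd^2·d^3 = 34003, Σd^3·d^3 = 267035.
Moment sums: Σd^2·f = -29443, Σd^3·f = -232073.
det = 4451·267035 − 34003² = 32368776.
m = ((-29443)·267035 − 34003·(-232073))/32368776 = 4811119/5394796; c = (4451·(-232073) − 34003·(-29443))/32368776 = -5301099/5394796.

m = 0.892, c = -0.983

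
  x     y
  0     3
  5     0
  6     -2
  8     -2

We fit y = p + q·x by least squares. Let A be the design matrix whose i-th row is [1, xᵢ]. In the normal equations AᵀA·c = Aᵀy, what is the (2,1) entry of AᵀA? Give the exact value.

Row 2 ↔ basis x, column 1 ↔ basis 1, so (AᵀA)_{2,1} = Σᵢ x = (0)·(1) + (5)·(1) + (6)·(1) + (8)·(1) = 19.

19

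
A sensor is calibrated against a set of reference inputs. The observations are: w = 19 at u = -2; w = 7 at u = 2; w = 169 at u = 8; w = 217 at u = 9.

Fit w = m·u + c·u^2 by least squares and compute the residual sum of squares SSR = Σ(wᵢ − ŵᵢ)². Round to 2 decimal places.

From the data, Σu·u = 153, Σu·u^2 = 1241, Σu^2·u^2 = 10689.
For Aᵀw: Σu·w = 3281, Σu^2·w = 28497.
So AᵀA·[m, c]ᵀ = Aᵀw: [[153, 1241]; [1241, 10689]]·[m, c]ᵀ = [3281, 28497]ᵀ.
Determinant 153·10689 − 1241² = 95336.
m = (3281·10689 − 1241·28497)/95336 = -2163/701; c = (153·28497 − 1241·3281)/95336 = 2120/701.
Residuals: 513/701, 753/701, 93/701, -136/701; SSR = 1223/701.

SSR = 1.74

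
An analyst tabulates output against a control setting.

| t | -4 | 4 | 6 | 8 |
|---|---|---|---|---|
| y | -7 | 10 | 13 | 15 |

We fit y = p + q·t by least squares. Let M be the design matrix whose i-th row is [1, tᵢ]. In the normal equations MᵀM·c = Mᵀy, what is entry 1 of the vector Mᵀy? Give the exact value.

31

Entry 1 ↔ basis 1, so (Mᵀy)_{1} = Σᵢ yᵢ = (1)·(-7) + (1)·(10) + (1)·(13) + (1)·(15) = 31.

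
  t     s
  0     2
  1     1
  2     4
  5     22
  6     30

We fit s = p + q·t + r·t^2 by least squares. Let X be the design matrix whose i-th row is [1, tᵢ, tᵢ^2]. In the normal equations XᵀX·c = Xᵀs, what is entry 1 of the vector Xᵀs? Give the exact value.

Entry 1 ↔ basis 1, so (Xᵀs)_{1} = Σᵢ sᵢ = (1)·(2) + (1)·(1) + (1)·(4) + (1)·(22) + (1)·(30) = 59.

59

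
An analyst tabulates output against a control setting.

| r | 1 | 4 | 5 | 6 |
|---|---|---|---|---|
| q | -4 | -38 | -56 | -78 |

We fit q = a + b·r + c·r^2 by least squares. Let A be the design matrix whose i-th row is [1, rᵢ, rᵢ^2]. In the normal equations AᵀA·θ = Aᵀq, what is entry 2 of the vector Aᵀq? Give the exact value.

Entry 2 ↔ basis r, so (Aᵀq)_{2} = Σᵢ (r)·qᵢ = (1)·(-4) + (4)·(-38) + (5)·(-56) + (6)·(-78) = -904.

-904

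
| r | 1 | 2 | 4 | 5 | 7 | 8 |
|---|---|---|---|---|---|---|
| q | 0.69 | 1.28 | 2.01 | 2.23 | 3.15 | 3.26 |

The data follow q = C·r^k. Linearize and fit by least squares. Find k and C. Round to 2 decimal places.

Taking logs, ln q = k·ln r + ln C, so regress ln q on ln r.
Σln r = 7.7142, Σ(ln r)² = 13.1032, Σln q = 3.7051, Σln r·ln q = 7.1198.
Equations: 13.1032·k + 7.7142·ln C = 7.1198;  7.7142·k + 6·ln C = 3.7051.
Solving (det = 19.1098): k = 0.73977, ln C = -0.33362, so C = exp(-0.33362) = 0.71633.

k = 0.74, C = 0.72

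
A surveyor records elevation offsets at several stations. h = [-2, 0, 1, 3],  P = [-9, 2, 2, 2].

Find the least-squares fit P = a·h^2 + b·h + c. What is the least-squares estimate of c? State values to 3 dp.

Compute the Gram sums: Σh^2·h^2 = 98, Σh^2·h = 20, Σh^2 = 14, Σh·h = 14, Σh = 2, Σ1 = 4.
For MᵀP: Σh^2·P = -16, Σh·P = 26, ΣP = -3.
So MᵀM·[a, b, c]ᵀ = MᵀP: [[98, 20, 14]; [20, 14, 2]; [14, 2, 4]]·[a, b, c]ᵀ = [-16, 26, -3]ᵀ.
Inverting the 3×3 Gram matrix, [a, b, c]ᵀ = [-11/12, 473/156, 49/52]ᵀ.

c = 0.942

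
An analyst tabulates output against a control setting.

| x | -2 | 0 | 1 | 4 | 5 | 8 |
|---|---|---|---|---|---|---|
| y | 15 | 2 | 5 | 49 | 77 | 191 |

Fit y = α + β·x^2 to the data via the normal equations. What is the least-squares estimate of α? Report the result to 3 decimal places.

α = 2.417

With design matrix M, MᵀM = [[6, 110]; [110, 4994]] and Mᵀy = [339, 14998]ᵀ.
Determinant 6·4994 − 110² = 17864.
α = (339·4994 − 110·14998)/17864 = 1963/812; β = (6·14998 − 110·339)/17864 = 26349/8932.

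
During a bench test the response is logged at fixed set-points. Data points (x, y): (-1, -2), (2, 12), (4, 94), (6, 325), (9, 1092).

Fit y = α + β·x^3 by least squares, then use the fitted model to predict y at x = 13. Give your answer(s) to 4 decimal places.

ŷ = 3292.8023

The normal equations are: 5·α + 1016·β = 1521;  1016·α + 582258·β = 872382.
(Σ1 = 5, Σx^3 = 1016, Σx^3·x^3 = 582258, Σy = 1521, Σx^3·y = 872382.)
Δ = 5·582258 − 1016² = 1879034.
α = (1521·582258 − 1016·872382)/1879034 = -362847/939517; β = (5·872382 − 1016·1521)/1879034 = 1408287/939517.
At x = 13: ŷ = (-362847/939517)·(1) + (1408287/939517)·(2197) = 3093643692/939517.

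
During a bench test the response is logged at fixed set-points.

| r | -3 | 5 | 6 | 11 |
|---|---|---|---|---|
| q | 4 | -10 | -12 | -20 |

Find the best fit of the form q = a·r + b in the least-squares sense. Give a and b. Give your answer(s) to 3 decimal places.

Entries of XᵀX: Σr·r = 191, Σr = 19, Σ1 = 4.
Right-hand side: Σr·q = -354, Σq = -38.
XᵀX·[a, b]ᵀ = Xᵀq becomes [[191, 19]; [19, 4]]·[a, b]ᵀ = [-354, -38]ᵀ.
Δ = 191·4 − 19² = 403.
a = ((-354)·4 − 19·(-38))/403 = -694/403; b = (191·(-38) − 19·(-354))/403 = -532/403.

a = -1.722, b = -1.320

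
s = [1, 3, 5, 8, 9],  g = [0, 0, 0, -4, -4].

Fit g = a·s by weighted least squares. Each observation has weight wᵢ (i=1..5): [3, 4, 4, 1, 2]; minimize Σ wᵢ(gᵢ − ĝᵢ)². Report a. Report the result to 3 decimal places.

a = -0.285

From the data, Σwᵢ·s·s = 365.
Right-hand side: Σwᵢ·s·g = -104.
So MᵀWM·[a]ᵀ = MᵀWg: [[365]]·[a]ᵀ = [-104]ᵀ.
a = (-104)/365 = -0.284932.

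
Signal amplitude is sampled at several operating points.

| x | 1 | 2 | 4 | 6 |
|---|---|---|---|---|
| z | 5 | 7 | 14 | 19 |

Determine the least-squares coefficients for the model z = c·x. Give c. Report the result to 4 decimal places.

c = 3.3158

Setting ∂/∂c … = 0 gives: 57·c = 189.
c = 189/57 = 3.31579.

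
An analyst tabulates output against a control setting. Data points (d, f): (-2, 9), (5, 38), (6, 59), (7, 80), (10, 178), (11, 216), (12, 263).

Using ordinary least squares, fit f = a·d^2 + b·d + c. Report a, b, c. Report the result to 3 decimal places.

a = 1.997, b = -1.930, c = -2.695

Normal-equation sums: Σd^2·d^2 = 49715, Σd^2·d = 4735, Σd^2 = 479, Σd·d = 479, Σd = 49, Σ1 = 7.
And Σd^2·f = 88838, Σd·f = 8398, Σf = 843.
XᵀX·[a, b, c]ᵀ = Xᵀf becomes [[49715, 4735, 479]; [4735, 479, 49]; [479, 49, 7]]·[a, b, c]ᵀ = [88838, 8398, 843]ᵀ.
Inverting the 3×3 Gram matrix, [a, b, c]ᵀ = [916901/459206, -886175/459206, -56249/20873]ᵀ.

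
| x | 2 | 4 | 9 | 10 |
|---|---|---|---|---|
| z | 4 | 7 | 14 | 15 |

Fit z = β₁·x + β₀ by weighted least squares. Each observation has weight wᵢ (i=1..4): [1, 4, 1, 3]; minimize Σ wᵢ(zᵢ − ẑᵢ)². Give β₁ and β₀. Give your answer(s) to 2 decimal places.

Forming AᵀWA = [[449, 57]; [57, 9]] and AᵀWz = [696, 91]ᵀ gives AᵀWA·[β₁, β₀]ᵀ = AᵀWz.
Determinant 449·9 − 57² = 792.
β₁ = (696·9 − 57·91)/792 = 359/264; β₀ = (449·91 − 57·696)/792 = 1187/792.

β₁ = 1.36, β₀ = 1.50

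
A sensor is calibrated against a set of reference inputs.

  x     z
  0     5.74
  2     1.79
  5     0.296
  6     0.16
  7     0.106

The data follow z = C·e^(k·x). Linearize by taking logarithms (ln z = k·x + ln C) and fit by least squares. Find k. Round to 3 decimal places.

k = -0.581

With ln zᵢ as the transformed response and xᵢ as the regressor:
XᵀX = [[114.0000, 20.0000]; [20.0000, 5]], rhs = [-31.6282, -2.9646]ᵀ  (here Σx = 20.0000, Σ(x)² = 114.0000, Σln z = -2.9646, Σx·ln z = -31.6282).
Solving (det = 170.0000): k = -0.58146, ln C = 1.73293.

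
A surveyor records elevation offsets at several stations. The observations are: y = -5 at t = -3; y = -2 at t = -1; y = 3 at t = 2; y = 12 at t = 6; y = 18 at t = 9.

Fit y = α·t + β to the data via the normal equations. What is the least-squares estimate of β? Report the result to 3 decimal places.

With design matrix A, AᵀA = [[131, 13]; [13, 5]] and Aᵀy = [257, 26]ᵀ.
Determinant 131·5 − 13² = 486.
α = (257·5 − 13·26)/486 = 947/486; β = (131·26 − 13·257)/486 = 65/486.

β = 0.134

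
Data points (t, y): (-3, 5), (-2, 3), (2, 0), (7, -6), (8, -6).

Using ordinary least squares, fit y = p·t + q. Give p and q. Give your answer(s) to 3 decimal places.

Compute the Gram sums: Σt·t = 130, Σt = 12, Σ1 = 5.
Moment sums: Σt·y = -111, Σy = -4.
AᵀA·[p, q]ᵀ = Aᵀy becomes [[130, 12]; [12, 5]]·[p, q]ᵀ = [-111, -4]ᵀ.
Eliminating q: 5·(row 1) − 12·(row 2) gives 506·p = 5·(-111) − 12·(-4) = -507, so p = -507/506.
Then q = ((-4) − 12·(-507/506))/5 = 406/253.

p = -1.002, q = 1.605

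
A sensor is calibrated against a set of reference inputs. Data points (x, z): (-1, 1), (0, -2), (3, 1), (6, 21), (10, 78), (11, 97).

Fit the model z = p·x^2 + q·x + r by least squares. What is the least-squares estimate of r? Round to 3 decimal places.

r = -2.046

Setting ∂/∂p … = 0 gives: 26019·p + 2573·q + 267·r = 20303;  2573·p + 267·q + 29·r = 1975;  267·p + 29·q + 6·r = 196.
(Σx^2·x^2 = 26019, Σx^2·x = 2573, Σx^2 = 267, Σx·x = 267, Σx = 29, Σ1 = 6, Σx^2·z = 20303, Σx·z = 1975, Σz = 196.)
Row-reducing yields p = 452623/444900, q = -64799/29660, r = -227599/111225.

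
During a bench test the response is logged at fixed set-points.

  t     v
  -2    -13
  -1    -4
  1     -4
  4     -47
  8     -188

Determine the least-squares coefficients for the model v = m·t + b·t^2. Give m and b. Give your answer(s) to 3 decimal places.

m = 0.281, b = -2.976

Normal-equation sums: Σt·t = 86, Σt·t^2 = 568, Σt^2·t^2 = 4370.
Right-hand side: Σt·v = -1666, Σt^2·v = -12844.
det = 86·4370 − 568² = 53196.
m = ((-1666)·4370 − 568·(-12844))/53196 = 3743/13299; b = (86·(-12844) − 568·(-1666))/53196 = -39574/13299.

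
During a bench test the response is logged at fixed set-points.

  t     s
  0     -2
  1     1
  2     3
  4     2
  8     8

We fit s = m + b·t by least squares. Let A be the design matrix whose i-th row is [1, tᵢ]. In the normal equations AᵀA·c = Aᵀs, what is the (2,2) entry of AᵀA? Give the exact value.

85

Row 2 ↔ basis t, column 2 ↔ basis t, so (AᵀA)_{2,2} = Σᵢ (t)·(t) = (0)·(0) + (1)·(1) + (2)·(2) + (4)·(4) + (8)·(8) = 85.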